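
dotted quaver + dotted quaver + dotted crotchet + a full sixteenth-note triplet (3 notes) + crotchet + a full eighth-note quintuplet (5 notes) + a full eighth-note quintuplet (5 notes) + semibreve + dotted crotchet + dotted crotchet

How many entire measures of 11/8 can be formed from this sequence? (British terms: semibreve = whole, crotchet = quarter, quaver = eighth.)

One bar of 11/8 = 22 sixteenth notes.
Express everything in sixteenth notes: dotted quaver = 3; dotted quaver = 3; dotted crotchet = 6; a full sixteenth-note triplet (3 notes) (three triplet sixteenths span one eighth) = 2; crotchet = 4; a full eighth-note quintuplet (5 notes) (five quintuplet eighths span one half) = 8; a full eighth-note quintuplet (5 notes) (five quintuplet eighths span one half) = 8; semibreve = 16; dotted crotchet = 6; dotted crotchet = 6.
Altogether 3 + 3 + 6 + 2 + 4 + 8 + 8 + 16 + 6 + 6 = 62.
62 ÷ 22 = 2 complete bars with 18 left over.

2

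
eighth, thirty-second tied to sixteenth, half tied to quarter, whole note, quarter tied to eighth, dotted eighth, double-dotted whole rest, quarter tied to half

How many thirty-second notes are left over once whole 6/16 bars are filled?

One bar of 6/16 = 12 thirty-second notes.
Each duration in thirty-second notes: eighth = 4; thirty-second tied to sixteenth (thirty-second + sixteenth) = 3; half tied to quarter (half + quarter) = 24; whole note = 32; quarter tied to eighth (quarter + eighth) = 12; dotted eighth = 6; double-dotted whole rest = 56; quarter tied to half (quarter + half) = 24.
Total: 4 + 3 + 24 + 32 + 12 + 6 + 56 + 24 = 161.
161 ÷ 12 = 13 complete bars with 5 thirty-second notes remaining.

5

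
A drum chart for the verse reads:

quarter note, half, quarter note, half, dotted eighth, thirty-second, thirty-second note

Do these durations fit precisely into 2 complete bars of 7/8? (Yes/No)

Yes

One bar of 7/8 = 28 thirty-second notes, so 2 bars = 56.
Each duration in thirty-second notes: quarter note = 8; half = 16; quarter note = 8; half = 16; dotted eighth = 6; thirty-second = 1; thirty-second note = 1.
Sum: 8 + 16 + 8 + 16 + 6 + 1 + 1 = 56.
56 equals 56, so the answer is Yes.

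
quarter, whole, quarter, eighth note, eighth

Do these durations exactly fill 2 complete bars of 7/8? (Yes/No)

Yes

One bar of 7/8 = 7 eighth notes, so 2 bars = 14.
Each duration in eighth notes: quarter = 2; whole = 8; quarter = 2; eighth note = 1; eighth = 1.
Total: 2 + 8 + 2 + 1 + 1 = 14.
14 equals 14, so the answer is Yes.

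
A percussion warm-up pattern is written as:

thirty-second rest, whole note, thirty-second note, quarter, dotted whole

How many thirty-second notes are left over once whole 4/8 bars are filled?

One bar of 4/8 = 16 thirty-second notes.
In thirty-second notes: thirty-second rest = 1; whole note = 32; thirty-second note = 1; quarter = 8; dotted whole = 48.
Sum: 1 + 32 + 1 + 8 + 48 = 90.
90 ÷ 16 = 5 complete bars with 10 thirty-second notes remaining.

10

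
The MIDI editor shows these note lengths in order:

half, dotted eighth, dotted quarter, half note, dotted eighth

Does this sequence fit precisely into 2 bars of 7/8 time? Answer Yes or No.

One bar of 7/8 = 14 sixteenth notes, so 2 bars = 28.
Convert each value to sixteenth notes: half = 8; dotted eighth = 3; dotted quarter = 6; half note = 8; dotted eighth = 3.
Adding: 8 + 3 + 6 + 8 + 3 = 28.
28 equals 28, so the answer is Yes.

Yes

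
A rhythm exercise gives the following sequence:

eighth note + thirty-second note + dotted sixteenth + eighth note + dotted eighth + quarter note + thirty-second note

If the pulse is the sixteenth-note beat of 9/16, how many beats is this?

13.5

One sixteenth-note beat = 2 thirty-second notes.
In thirty-second notes: eighth note = 4; thirty-second note = 1; dotted sixteenth = 3; eighth note = 4; dotted eighth = 6; quarter note = 8; thirty-second note = 1.
Total: 4 + 1 + 3 + 4 + 6 + 8 + 1 = 27.
27 ÷ 2 = 13.5 beats.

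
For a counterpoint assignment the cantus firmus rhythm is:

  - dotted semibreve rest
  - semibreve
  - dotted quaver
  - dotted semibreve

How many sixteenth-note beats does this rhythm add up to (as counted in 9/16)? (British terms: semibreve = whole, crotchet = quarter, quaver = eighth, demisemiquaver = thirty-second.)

67

One sixteenth-note beat = 2 thirty-second notes.
Express everything in thirty-second notes: dotted semibreve rest = 48; semibreve = 32; dotted quaver = 6; dotted semibreve = 48.
Altogether 48 + 32 + 6 + 48 = 134.
134 ÷ 2 = 67 beats.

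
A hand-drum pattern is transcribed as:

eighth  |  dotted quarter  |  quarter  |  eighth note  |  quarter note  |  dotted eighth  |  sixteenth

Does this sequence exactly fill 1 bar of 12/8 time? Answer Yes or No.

One bar of 12/8 = 24 sixteenth notes.
Express everything in sixteenth notes: eighth = 2; dotted quarter = 6; quarter = 4; eighth note = 2; quarter note = 4; dotted eighth = 3; sixteenth = 1.
Sum: 2 + 6 + 4 + 2 + 4 + 3 + 1 = 22.
22 falls short of 24, so the answer is No.

No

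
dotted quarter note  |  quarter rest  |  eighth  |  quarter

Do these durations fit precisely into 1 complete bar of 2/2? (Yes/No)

Yes

One bar of 2/2 = 8 eighth notes.
Each duration in eighth notes: dotted quarter note = 3; quarter rest = 2; eighth = 1; quarter = 2.
Total: 3 + 2 + 1 + 2 = 8.
8 equals 8, so the answer is Yes.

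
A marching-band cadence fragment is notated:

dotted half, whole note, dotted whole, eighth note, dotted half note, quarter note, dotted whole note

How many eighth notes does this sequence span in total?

47

Convert each value to eighth notes: dotted half = 6; whole note = 8; dotted whole = 12; eighth note = 1; dotted half note = 6; quarter note = 2; dotted whole note = 12.
Altogether 6 + 8 + 12 + 1 + 6 + 2 + 12 = 47 eighth notes.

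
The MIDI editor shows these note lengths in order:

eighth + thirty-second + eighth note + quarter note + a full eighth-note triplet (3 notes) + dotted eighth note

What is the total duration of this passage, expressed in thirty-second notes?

In thirty-second notes: eighth = 4; thirty-second = 1; eighth note = 4; quarter note = 8; a full eighth-note triplet (3 notes) (three triplet eighths span one quarter) = 8; dotted eighth note = 6.
Adding: 4 + 1 + 4 + 8 + 8 + 6 = 31 thirty-second notes.

31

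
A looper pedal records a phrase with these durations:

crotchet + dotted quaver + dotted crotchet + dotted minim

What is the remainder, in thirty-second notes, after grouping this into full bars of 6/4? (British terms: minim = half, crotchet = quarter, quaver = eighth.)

2

One bar of 6/4 = 24 sixteenth notes.
Each duration in sixteenth notes: crotchet = 4; dotted quaver = 3; dotted crotchet = 6; dotted minim = 12.
Altogether 4 + 3 + 6 + 12 = 25.
25 ÷ 24 = 1 complete bar with 1 sixteenth note remaining = 2 thirty-second notes.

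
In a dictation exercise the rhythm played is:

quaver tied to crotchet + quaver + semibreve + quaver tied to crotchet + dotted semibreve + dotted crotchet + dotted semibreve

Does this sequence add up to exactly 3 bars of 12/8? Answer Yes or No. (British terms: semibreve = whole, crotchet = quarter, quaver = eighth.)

One bar of 12/8 = 12 eighth notes, so 3 bars = 36.
Convert each value to eighth notes: quaver tied to crotchet (quaver + crotchet) = 3; quaver = 1; semibreve = 8; quaver tied to crotchet (quaver + crotchet) = 3; dotted semibreve = 12; dotted crotchet = 3; dotted semibreve = 12.
Total: 3 + 1 + 8 + 3 + 12 + 3 + 12 = 42.
42 exceeds 36, so the answer is No.

No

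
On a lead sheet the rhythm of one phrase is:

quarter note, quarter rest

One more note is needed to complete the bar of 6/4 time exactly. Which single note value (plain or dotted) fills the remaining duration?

whole note

The bar of 6/4 = 6 quarter notes.
Express everything in quarter notes: quarter note = 1; quarter rest = 1.
Sum: 1 + 1 = 2.
Remaining: 6 − 2 = 4 quarter notes, which is a whole note.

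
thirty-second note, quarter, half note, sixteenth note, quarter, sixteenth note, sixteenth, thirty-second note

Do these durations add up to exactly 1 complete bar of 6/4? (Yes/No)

No

One bar of 6/4 = 48 thirty-second notes.
Each duration in thirty-second notes: thirty-second note = 1; quarter = 8; half note = 16; sixteenth note = 2; quarter = 8; sixteenth note = 2; sixteenth = 2; thirty-second note = 1.
Total: 1 + 8 + 16 + 2 + 8 + 2 + 2 + 1 = 40.
40 falls short of 48, so the answer is No.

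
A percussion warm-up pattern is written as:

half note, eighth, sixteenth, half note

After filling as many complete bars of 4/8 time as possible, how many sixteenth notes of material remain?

One bar of 4/8 = 8 sixteenth notes.
In sixteenth notes: half note = 8; eighth = 2; sixteenth = 1; half note = 8.
Sum: 8 + 2 + 1 + 8 = 19.
19 ÷ 8 = 2 complete bars with 3 sixteenth notes remaining.

3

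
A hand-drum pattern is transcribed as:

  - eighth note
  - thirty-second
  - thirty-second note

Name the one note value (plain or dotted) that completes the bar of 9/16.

dotted quarter note

The bar of 9/16 = 18 thirty-second notes.
Express everything in thirty-second notes: eighth note = 4; thirty-second = 1; thirty-second note = 1.
Total: 4 + 1 + 1 = 6.
Remaining: 18 − 6 = 12 thirty-second notes, which is a dotted quarter note.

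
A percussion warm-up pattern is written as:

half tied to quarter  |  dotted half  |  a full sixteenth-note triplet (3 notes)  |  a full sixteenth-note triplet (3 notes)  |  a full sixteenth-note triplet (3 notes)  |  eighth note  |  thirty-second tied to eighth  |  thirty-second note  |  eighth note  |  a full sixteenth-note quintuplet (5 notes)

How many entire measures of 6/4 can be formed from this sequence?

1

One bar of 6/4 = 48 thirty-second notes.
Convert each value to thirty-second notes: half tied to quarter (half + quarter) = 24; dotted half = 24; a full sixteenth-note triplet (3 notes) (three triplet sixteenths span one eighth) = 4; a full sixteenth-note triplet (3 notes) (three triplet sixteenths span one eighth) = 4; a full sixteenth-note triplet (3 notes) (three triplet sixteenths span one eighth) = 4; eighth note = 4; thirty-second tied to eighth (thirty-second + eighth) = 5; thirty-second note = 1; eighth note = 4; a full sixteenth-note quintuplet (5 notes) (five quintuplet sixteenths span one quarter) = 8.
Sum: 24 + 24 + 4 + 4 + 4 + 4 + 5 + 1 + 4 + 8 = 82.
82 ÷ 48 = 1 complete bar with 34 left over.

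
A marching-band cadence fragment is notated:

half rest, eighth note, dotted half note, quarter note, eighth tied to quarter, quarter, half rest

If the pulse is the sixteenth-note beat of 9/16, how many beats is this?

One sixteenth-note beat = 2 thirty-second notes.
Working in thirty-second notes: half rest = 16; eighth note = 4; dotted half note = 24; quarter note = 8; eighth tied to quarter (eighth + quarter) = 12; quarter = 8; half rest = 16.
Sum: 16 + 4 + 24 + 8 + 12 + 8 + 16 = 88.
88 ÷ 2 = 44 beats.

44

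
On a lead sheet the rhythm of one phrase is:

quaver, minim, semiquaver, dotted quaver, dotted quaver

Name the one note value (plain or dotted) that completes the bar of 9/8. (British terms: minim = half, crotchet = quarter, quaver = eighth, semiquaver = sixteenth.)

sixteenth note

The bar of 9/8 = 18 sixteenth notes.
Each duration in sixteenth notes: quaver = 2; minim = 8; semiquaver = 1; dotted quaver = 3; dotted quaver = 3.
Adding: 2 + 8 + 1 + 3 + 3 = 17.
Remaining: 18 − 17 = 1 sixteenth note, which is a sixteenth note.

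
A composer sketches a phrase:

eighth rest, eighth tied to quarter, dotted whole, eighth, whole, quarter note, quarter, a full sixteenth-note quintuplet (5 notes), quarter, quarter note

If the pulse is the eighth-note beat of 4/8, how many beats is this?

35

One eighth-note beat = 2 sixteenth notes.
Convert each value to sixteenth notes: eighth rest = 2; eighth tied to quarter (eighth + quarter) = 6; dotted whole = 24; eighth = 2; whole = 16; quarter note = 4; quarter = 4; a full sixteenth-note quintuplet (5 notes) (five quintuplet sixteenths span one quarter) = 4; quarter = 4; quarter note = 4.
Total: 2 + 6 + 24 + 2 + 16 + 4 + 4 + 4 + 4 + 4 = 70.
70 ÷ 2 = 35 beats.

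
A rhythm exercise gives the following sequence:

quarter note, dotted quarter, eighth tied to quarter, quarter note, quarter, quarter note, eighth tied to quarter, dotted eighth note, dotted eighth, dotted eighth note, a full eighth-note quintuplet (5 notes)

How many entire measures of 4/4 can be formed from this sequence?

One bar of 4/4 = 16 sixteenth notes.
Convert each value to sixteenth notes: quarter note = 4; dotted quarter = 6; eighth tied to quarter (eighth + quarter) = 6; quarter note = 4; quarter = 4; quarter note = 4; eighth tied to quarter (eighth + quarter) = 6; dotted eighth note = 3; dotted eighth = 3; dotted eighth note = 3; a full eighth-note quintuplet (5 notes) (five quintuplet eighths span one half) = 8.
Sum: 4 + 6 + 6 + 4 + 4 + 4 + 6 + 3 + 3 + 3 + 8 = 51.
51 ÷ 16 = 3 complete bars with 3 left over.

3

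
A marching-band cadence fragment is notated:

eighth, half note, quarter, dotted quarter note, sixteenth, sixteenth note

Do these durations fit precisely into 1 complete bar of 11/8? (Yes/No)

One bar of 11/8 = 22 sixteenth notes.
Working in sixteenth notes: eighth = 2; half note = 8; quarter = 4; dotted quarter note = 6; sixteenth = 1; sixteenth note = 1.
Altogether 2 + 8 + 4 + 6 + 1 + 1 = 22.
22 equals 22, so the answer is Yes.

Yes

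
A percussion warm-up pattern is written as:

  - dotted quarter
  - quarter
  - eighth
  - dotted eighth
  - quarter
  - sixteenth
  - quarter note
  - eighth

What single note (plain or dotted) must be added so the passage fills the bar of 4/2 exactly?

The bar of 4/2 = 32 sixteenth notes.
Convert each value to sixteenth notes: dotted quarter = 6; quarter = 4; eighth = 2; dotted eighth = 3; quarter = 4; sixteenth = 1; quarter note = 4; eighth = 2.
Sum: 6 + 4 + 2 + 3 + 4 + 1 + 4 + 2 = 26.
Remaining: 32 − 26 = 6 sixteenth notes, which is a dotted quarter note.

dotted quarter note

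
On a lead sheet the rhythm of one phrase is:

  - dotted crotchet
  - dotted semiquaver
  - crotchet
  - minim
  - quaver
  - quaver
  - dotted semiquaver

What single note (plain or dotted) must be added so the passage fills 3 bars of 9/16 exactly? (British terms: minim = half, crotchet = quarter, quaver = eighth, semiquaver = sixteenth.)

eighth note

3 bars of 9/16 = 54 thirty-second notes.
Each duration in thirty-second notes: dotted crotchet = 12; dotted semiquaver = 3; crotchet = 8; minim = 16; quaver = 4; quaver = 4; dotted semiquaver = 3.
Total: 12 + 3 + 8 + 16 + 4 + 4 + 3 = 50.
Remaining: 54 − 50 = 4 thirty-second notes, which is a eighth note.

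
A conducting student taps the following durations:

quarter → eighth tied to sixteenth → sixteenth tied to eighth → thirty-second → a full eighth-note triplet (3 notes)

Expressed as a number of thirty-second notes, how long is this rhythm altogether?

Each duration in thirty-second notes: quarter = 8; eighth tied to sixteenth (eighth + sixteenth) = 6; sixteenth tied to eighth (sixteenth + eighth) = 6; thirty-second = 1; a full eighth-note triplet (3 notes) (three triplet eighths span one quarter) = 8.
Sum: 8 + 6 + 6 + 1 + 8 = 29 thirty-second notes.

29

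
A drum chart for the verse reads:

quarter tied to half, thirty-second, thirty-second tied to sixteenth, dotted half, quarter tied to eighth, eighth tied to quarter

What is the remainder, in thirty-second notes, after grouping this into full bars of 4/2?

12

One bar of 4/2 = 64 thirty-second notes.
In thirty-second notes: quarter tied to half (quarter + half) = 24; thirty-second = 1; thirty-second tied to sixteenth (thirty-second + sixteenth) = 3; dotted half = 24; quarter tied to eighth (quarter + eighth) = 12; eighth tied to quarter (eighth + quarter) = 12.
Altogether 24 + 1 + 3 + 24 + 12 + 12 = 76.
76 ÷ 64 = 1 complete bar with 12 thirty-second notes remaining.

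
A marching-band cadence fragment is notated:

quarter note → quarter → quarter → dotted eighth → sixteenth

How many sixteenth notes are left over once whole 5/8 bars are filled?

6

One bar of 5/8 = 10 sixteenth notes.
Convert each value to sixteenth notes: quarter note = 4; quarter = 4; quarter = 4; dotted eighth = 3; sixteenth = 1.
Altogether 4 + 4 + 4 + 3 + 1 = 16.
16 ÷ 10 = 1 complete bar with 6 sixteenth notes remaining.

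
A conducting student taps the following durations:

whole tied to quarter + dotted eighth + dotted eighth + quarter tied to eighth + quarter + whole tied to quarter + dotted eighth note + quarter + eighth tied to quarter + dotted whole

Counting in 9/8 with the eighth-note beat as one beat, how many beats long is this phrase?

One eighth-note beat = 2 sixteenth notes.
In sixteenth notes: whole tied to quarter (whole + quarter) = 20; dotted eighth = 3; dotted eighth = 3; quarter tied to eighth (quarter + eighth) = 6; quarter = 4; whole tied to quarter (whole + quarter) = 20; dotted eighth note = 3; quarter = 4; eighth tied to quarter (eighth + quarter) = 6; dotted whole = 24.
Total: 20 + 3 + 3 + 6 + 4 + 20 + 3 + 4 + 6 + 24 = 93.
93 ÷ 2 = 46.5 beats.

46.5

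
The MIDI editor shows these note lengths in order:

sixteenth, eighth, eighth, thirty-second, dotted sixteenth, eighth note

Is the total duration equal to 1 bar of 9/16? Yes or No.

Yes

One bar of 9/16 = 18 thirty-second notes.
Express everything in thirty-second notes: sixteenth = 2; eighth = 4; eighth = 4; thirty-second = 1; dotted sixteenth = 3; eighth note = 4.
Adding: 2 + 4 + 4 + 1 + 3 + 4 = 18.
18 equals 18, so the answer is Yes.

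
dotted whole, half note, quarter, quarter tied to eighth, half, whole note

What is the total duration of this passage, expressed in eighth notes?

Convert each value to eighth notes: dotted whole = 12; half note = 4; quarter = 2; quarter tied to eighth (quarter + eighth) = 3; half = 4; whole note = 8.
Altogether 12 + 4 + 2 + 3 + 4 + 8 = 33 eighth notes.

33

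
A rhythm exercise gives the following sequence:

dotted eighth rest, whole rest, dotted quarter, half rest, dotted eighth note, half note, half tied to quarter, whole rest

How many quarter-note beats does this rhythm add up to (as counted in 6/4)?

One quarter-note beat = 4 sixteenth notes.
Each duration in sixteenth notes: dotted eighth rest = 3; whole rest = 16; dotted quarter = 6; half rest = 8; dotted eighth note = 3; half note = 8; half tied to quarter (half + quarter) = 12; whole rest = 16.
Altogether 3 + 16 + 6 + 8 + 3 + 8 + 12 + 16 = 72.
72 ÷ 4 = 18 beats.

18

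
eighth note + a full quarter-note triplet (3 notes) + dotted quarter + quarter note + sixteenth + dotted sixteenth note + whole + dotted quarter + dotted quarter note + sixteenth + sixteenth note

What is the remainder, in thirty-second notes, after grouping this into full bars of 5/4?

25

One bar of 5/4 = 40 thirty-second notes.
Express everything in thirty-second notes: eighth note = 4; a full quarter-note triplet (3 notes) (three triplet quarters span one half) = 16; dotted quarter = 12; quarter note = 8; sixteenth = 2; dotted sixteenth note = 3; whole = 32; dotted quarter = 12; dotted quarter note = 12; sixteenth = 2; sixteenth note = 2.
Sum: 4 + 16 + 12 + 8 + 2 + 3 + 32 + 12 + 12 + 2 + 2 = 105.
105 ÷ 40 = 2 complete bars with 25 thirty-second notes remaining.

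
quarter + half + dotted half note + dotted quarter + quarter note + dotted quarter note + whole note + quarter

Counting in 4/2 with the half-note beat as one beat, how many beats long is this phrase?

One half-note beat = 4 eighth notes.
Each duration in eighth notes: quarter = 2; half = 4; dotted half note = 6; dotted quarter = 3; quarter note = 2; dotted quarter note = 3; whole note = 8; quarter = 2.
Total: 2 + 4 + 6 + 3 + 2 + 3 + 8 + 2 = 30.
30 ÷ 4 = 7.5 beats.

7.5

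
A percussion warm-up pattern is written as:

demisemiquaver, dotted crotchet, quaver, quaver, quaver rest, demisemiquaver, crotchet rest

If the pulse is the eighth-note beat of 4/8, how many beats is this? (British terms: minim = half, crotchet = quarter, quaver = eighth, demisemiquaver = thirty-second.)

8.5

One eighth-note beat = 4 thirty-second notes.
Convert each value to thirty-second notes: demisemiquaver = 1; dotted crotchet = 12; quaver = 4; quaver = 4; quaver rest = 4; demisemiquaver = 1; crotchet rest = 8.
Adding: 1 + 12 + 4 + 4 + 4 + 1 + 8 = 34.
34 ÷ 4 = 8.5 beats.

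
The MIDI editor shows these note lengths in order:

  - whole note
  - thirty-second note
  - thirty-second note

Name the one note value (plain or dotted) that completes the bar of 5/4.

dotted eighth note

The bar of 5/4 = 40 thirty-second notes.
Express everything in thirty-second notes: whole note = 32; thirty-second note = 1; thirty-second note = 1.
Altogether 32 + 1 + 1 = 34.
Remaining: 40 − 34 = 6 thirty-second notes, which is a dotted eighth note.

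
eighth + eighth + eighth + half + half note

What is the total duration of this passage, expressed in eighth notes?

11

Each duration in eighth notes: eighth = 1; eighth = 1; eighth = 1; half = 4; half note = 4.
Total: 1 + 1 + 1 + 4 + 4 = 11 eighth notes.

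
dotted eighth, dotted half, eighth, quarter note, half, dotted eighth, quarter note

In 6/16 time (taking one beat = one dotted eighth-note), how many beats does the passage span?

12

One dotted eighth-note beat = 3 sixteenth notes.
Express everything in sixteenth notes: dotted eighth = 3; dotted half = 12; eighth = 2; quarter note = 4; half = 8; dotted eighth = 3; quarter note = 4.
Sum: 3 + 12 + 2 + 4 + 8 + 3 + 4 = 36.
36 ÷ 3 = 12 beats.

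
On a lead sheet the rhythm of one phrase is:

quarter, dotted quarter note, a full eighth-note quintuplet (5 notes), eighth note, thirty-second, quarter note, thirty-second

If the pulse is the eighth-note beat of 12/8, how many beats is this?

12.5

One eighth-note beat = 4 thirty-second notes.
Working in thirty-second notes: quarter = 8; dotted quarter note = 12; a full eighth-note quintuplet (5 notes) (five quintuplet eighths span one half) = 16; eighth note = 4; thirty-second = 1; quarter note = 8; thirty-second = 1.
Total: 8 + 12 + 16 + 4 + 1 + 8 + 1 = 50.
50 ÷ 4 = 12.5 beats.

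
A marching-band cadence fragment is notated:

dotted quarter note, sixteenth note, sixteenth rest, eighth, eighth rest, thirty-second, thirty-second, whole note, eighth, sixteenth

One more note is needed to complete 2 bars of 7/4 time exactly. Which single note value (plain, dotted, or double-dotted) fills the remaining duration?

2 bars of 7/4 = 112 thirty-second notes.
Working in thirty-second notes: dotted quarter note = 12; sixteenth note = 2; sixteenth rest = 2; eighth = 4; eighth rest = 4; thirty-second = 1; thirty-second = 1; whole note = 32; eighth = 4; sixteenth = 2.
Adding: 12 + 2 + 2 + 4 + 4 + 1 + 1 + 32 + 4 + 2 = 64.
Remaining: 112 − 64 = 48 thirty-second notes, which is a dotted whole note.

dotted whole note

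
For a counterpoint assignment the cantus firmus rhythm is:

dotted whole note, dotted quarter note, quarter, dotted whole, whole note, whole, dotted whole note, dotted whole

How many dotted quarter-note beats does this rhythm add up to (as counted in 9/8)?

One dotted quarter-note beat = 3 eighth notes.
Working in eighth notes: dotted whole note = 12; dotted quarter note = 3; quarter = 2; dotted whole = 12; whole note = 8; whole = 8; dotted whole note = 12; dotted whole = 12.
Total: 12 + 3 + 2 + 12 + 8 + 8 + 12 + 12 = 69.
69 ÷ 3 = 23 beats.

23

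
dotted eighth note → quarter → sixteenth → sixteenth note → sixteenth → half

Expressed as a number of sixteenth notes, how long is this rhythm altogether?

18

Each duration in sixteenth notes: dotted eighth note = 3; quarter = 4; sixteenth = 1; sixteenth note = 1; sixteenth = 1; half = 8.
Altogether 3 + 4 + 1 + 1 + 1 + 8 = 18 sixteenth notes.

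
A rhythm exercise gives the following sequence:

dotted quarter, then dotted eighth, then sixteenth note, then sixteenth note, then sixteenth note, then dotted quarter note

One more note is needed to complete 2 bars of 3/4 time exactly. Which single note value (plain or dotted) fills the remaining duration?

2 bars of 3/4 = 24 sixteenth notes.
Working in sixteenth notes: dotted quarter = 6; dotted eighth = 3; sixteenth note = 1; sixteenth note = 1; sixteenth note = 1; dotted quarter note = 6.
Adding: 6 + 3 + 1 + 1 + 1 + 6 = 18.
Remaining: 24 − 18 = 6 sixteenth notes, which is a dotted quarter note.

dotted quarter note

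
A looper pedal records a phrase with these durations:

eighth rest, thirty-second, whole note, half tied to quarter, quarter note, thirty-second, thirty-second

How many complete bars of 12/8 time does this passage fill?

One bar of 12/8 = 48 thirty-second notes.
In thirty-second notes: eighth rest = 4; thirty-second = 1; whole note = 32; half tied to quarter (half + quarter) = 24; quarter note = 8; thirty-second = 1; thirty-second = 1.
Adding: 4 + 1 + 32 + 24 + 8 + 1 + 1 = 71.
71 ÷ 48 = 1 complete bar with 23 left over.

1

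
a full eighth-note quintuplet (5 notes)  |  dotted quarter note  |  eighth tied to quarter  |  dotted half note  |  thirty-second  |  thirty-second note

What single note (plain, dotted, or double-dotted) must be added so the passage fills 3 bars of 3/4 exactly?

dotted eighth note

3 bars of 3/4 = 72 thirty-second notes.
Express everything in thirty-second notes: a full eighth-note quintuplet (5 notes) (five quintuplet eighths span one half) = 16; dotted quarter note = 12; eighth tied to quarter (eighth + quarter) = 12; dotted half note = 24; thirty-second = 1; thirty-second note = 1.
Sum: 16 + 12 + 12 + 24 + 1 + 1 = 66.
Remaining: 72 − 66 = 6 thirty-second notes, which is a dotted eighth note.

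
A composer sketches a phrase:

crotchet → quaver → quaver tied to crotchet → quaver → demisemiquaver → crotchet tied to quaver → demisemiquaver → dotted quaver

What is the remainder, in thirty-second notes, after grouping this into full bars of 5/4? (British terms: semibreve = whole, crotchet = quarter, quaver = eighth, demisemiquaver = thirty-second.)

One bar of 5/4 = 40 thirty-second notes.
In thirty-second notes: crotchet = 8; quaver = 4; quaver tied to crotchet (quaver + crotchet) = 12; quaver = 4; demisemiquaver = 1; crotchet tied to quaver (crotchet + quaver) = 12; demisemiquaver = 1; dotted quaver = 6.
Altogether 8 + 4 + 12 + 4 + 1 + 12 + 1 + 6 = 48.
48 ÷ 40 = 1 complete bar with 8 thirty-second notes remaining.

8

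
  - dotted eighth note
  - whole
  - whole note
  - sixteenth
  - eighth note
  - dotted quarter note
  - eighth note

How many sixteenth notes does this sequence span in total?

Express everything in sixteenth notes: dotted eighth note = 3; whole = 16; whole note = 16; sixteenth = 1; eighth note = 2; dotted quarter note = 6; eighth note = 2.
Adding: 3 + 16 + 16 + 1 + 2 + 6 + 2 = 46 sixteenth notes.

46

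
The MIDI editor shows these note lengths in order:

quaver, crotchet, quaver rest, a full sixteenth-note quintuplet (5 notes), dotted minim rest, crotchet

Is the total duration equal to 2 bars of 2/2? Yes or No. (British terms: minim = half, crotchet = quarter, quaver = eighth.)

No

One bar of 2/2 = 8 eighth notes, so 2 bars = 16.
Each duration in eighth notes: quaver = 1; crotchet = 2; quaver rest = 1; a full sixteenth-note quintuplet (5 notes) (five quintuplet sixteenths span one quarter) = 2; dotted minim rest = 6; crotchet = 2.
Adding: 1 + 2 + 1 + 2 + 6 + 2 = 14.
14 falls short of 16, so the answer is No.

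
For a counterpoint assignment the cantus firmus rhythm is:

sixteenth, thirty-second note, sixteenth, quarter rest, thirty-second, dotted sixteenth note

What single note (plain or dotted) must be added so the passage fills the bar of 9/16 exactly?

The bar of 9/16 = 18 thirty-second notes.
In thirty-second notes: sixteenth = 2; thirty-second note = 1; sixteenth = 2; quarter rest = 8; thirty-second = 1; dotted sixteenth note = 3.
Sum: 2 + 1 + 2 + 8 + 1 + 3 = 17.
Remaining: 18 − 17 = 1 thirty-second note, which is a thirty-second note.

thirty-second note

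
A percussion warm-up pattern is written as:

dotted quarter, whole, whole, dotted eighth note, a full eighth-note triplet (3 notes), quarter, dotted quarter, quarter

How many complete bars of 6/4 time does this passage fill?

2

One bar of 6/4 = 24 sixteenth notes.
Express everything in sixteenth notes: dotted quarter = 6; whole = 16; whole = 16; dotted eighth note = 3; a full eighth-note triplet (3 notes) (three triplet eighths span one quarter) = 4; quarter = 4; dotted quarter = 6; quarter = 4.
Total: 6 + 16 + 16 + 3 + 4 + 4 + 6 + 4 = 59.
59 ÷ 24 = 2 complete bars with 11 left over.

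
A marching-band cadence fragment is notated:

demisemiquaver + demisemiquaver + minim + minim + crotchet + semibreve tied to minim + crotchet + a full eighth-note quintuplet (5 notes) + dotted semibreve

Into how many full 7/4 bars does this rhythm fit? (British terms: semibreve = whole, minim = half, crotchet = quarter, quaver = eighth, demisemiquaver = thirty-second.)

2

One bar of 7/4 = 56 thirty-second notes.
Each duration in thirty-second notes: demisemiquaver = 1; demisemiquaver = 1; minim = 16; minim = 16; crotchet = 8; semibreve tied to minim (semibreve + minim) = 48; crotchet = 8; a full eighth-note quintuplet (5 notes) (five quintuplet eighths span one half) = 16; dotted semibreve = 48.
Altogether 1 + 1 + 16 + 16 + 8 + 48 + 8 + 16 + 48 = 162.
162 ÷ 56 = 2 complete bars with 50 left over.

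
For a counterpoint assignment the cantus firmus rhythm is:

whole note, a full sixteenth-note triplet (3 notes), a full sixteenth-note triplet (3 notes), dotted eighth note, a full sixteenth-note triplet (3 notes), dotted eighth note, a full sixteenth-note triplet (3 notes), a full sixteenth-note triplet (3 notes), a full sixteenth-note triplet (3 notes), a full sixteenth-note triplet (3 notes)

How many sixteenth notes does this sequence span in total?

36

Each duration in sixteenth notes: whole note = 16; a full sixteenth-note triplet (3 notes) (three triplet sixteenths span one eighth) = 2; a full sixteenth-note triplet (3 notes) (three triplet sixteenths span one eighth) = 2; dotted eighth note = 3; a full sixteenth-note triplet (3 notes) (three triplet sixteenths span one eighth) = 2; dotted eighth note = 3; a full sixteenth-note triplet (3 notes) (three triplet sixteenths span one eighth) = 2; a full sixteenth-note triplet (3 notes) (three triplet sixteenths span one eighth) = 2; a full sixteenth-note triplet (3 notes) (three triplet sixteenths span one eighth) = 2; a full sixteenth-note triplet (3 notes) (three triplet sixteenths span one eighth) = 2.
Sum: 16 + 2 + 2 + 3 + 2 + 3 + 2 + 2 + 2 + 2 = 36 sixteenth notes.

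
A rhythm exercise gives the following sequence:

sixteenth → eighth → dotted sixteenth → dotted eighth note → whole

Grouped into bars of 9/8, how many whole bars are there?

One bar of 9/8 = 36 thirty-second notes.
Each duration in thirty-second notes: sixteenth = 2; eighth = 4; dotted sixteenth = 3; dotted eighth note = 6; whole = 32.
Adding: 2 + 4 + 3 + 6 + 32 = 47.
47 ÷ 36 = 1 complete bar with 11 left over.

1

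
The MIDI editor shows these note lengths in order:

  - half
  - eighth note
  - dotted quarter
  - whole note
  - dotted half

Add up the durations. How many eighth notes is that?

22

Working in eighth notes: half = 4; eighth note = 1; dotted quarter = 3; whole note = 8; dotted half = 6.
Sum: 4 + 1 + 3 + 8 + 6 = 22 eighth notes.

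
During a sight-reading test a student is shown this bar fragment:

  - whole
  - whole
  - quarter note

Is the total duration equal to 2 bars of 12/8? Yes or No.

One bar of 12/8 = 6 quarter notes, so 2 bars = 12.
In quarter notes: whole = 4; whole = 4; quarter note = 1.
Adding: 4 + 4 + 1 = 9.
9 falls short of 12, so the answer is No.

No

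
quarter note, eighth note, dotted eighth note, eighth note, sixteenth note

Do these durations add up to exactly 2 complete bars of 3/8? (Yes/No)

One bar of 3/8 = 6 sixteenth notes, so 2 bars = 12.
Each duration in sixteenth notes: quarter note = 4; eighth note = 2; dotted eighth note = 3; eighth note = 2; sixteenth note = 1.
Altogether 4 + 2 + 3 + 2 + 1 = 12.
12 equals 12, so the answer is Yes.

Yes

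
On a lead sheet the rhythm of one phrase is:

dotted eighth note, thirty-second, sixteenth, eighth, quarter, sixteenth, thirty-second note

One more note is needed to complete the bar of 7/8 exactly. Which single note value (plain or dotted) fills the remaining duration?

The bar of 7/8 = 28 thirty-second notes.
Express everything in thirty-second notes: dotted eighth note = 6; thirty-second = 1; sixteenth = 2; eighth = 4; quarter = 8; sixteenth = 2; thirty-second note = 1.
Adding: 6 + 1 + 2 + 4 + 8 + 2 + 1 = 24.
Remaining: 28 − 24 = 4 thirty-second notes, which is a eighth note.

eighth note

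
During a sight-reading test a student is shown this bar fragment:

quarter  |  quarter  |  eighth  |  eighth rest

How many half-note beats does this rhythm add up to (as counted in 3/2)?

1.5

One half-note beat = 4 eighth notes.
Convert each value to eighth notes: quarter = 2; quarter = 2; eighth = 1; eighth rest = 1.
Sum: 2 + 2 + 1 + 1 = 6.
6 ÷ 4 = 1.5 beats.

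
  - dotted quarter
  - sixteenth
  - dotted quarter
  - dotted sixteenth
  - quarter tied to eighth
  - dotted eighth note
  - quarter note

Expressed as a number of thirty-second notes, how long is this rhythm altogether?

55

In thirty-second notes: dotted quarter = 12; sixteenth = 2; dotted quarter = 12; dotted sixteenth = 3; quarter tied to eighth (quarter + eighth) = 12; dotted eighth note = 6; quarter note = 8.
Sum: 12 + 2 + 12 + 3 + 12 + 6 + 8 = 55 thirty-second notes.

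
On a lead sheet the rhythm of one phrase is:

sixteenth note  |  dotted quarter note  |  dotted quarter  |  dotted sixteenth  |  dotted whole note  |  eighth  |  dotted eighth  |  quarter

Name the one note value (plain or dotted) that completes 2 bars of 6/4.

thirty-second note

2 bars of 6/4 = 96 thirty-second notes.
Working in thirty-second notes: sixteenth note = 2; dotted quarter note = 12; dotted quarter = 12; dotted sixteenth = 3; dotted whole note = 48; eighth = 4; dotted eighth = 6; quarter = 8.
Adding: 2 + 12 + 12 + 3 + 48 + 4 + 6 + 8 = 95.
Remaining: 96 − 95 = 1 thirty-second note, which is a thirty-second note.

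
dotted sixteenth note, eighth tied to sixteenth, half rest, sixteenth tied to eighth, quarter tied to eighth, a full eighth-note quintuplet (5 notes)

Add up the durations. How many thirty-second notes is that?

Working in thirty-second notes: dotted sixteenth note = 3; eighth tied to sixteenth (eighth + sixteenth) = 6; half rest = 16; sixteenth tied to eighth (sixteenth + eighth) = 6; quarter tied to eighth (quarter + eighth) = 12; a full eighth-note quintuplet (5 notes) (five quintuplet eighths span one half) = 16.
Total: 3 + 6 + 16 + 6 + 12 + 16 = 59 thirty-second notes.

59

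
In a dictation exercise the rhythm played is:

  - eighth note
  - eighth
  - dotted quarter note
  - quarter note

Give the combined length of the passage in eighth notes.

In eighth notes: eighth note = 1; eighth = 1; dotted quarter note = 3; quarter note = 2.
Sum: 1 + 1 + 3 + 2 = 7 eighth notes.

7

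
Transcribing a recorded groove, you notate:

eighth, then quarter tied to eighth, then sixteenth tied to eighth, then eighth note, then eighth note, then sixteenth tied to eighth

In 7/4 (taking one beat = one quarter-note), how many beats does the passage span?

4.5

One quarter-note beat = 4 sixteenth notes.
Each duration in sixteenth notes: eighth = 2; quarter tied to eighth (quarter + eighth) = 6; sixteenth tied to eighth (sixteenth + eighth) = 3; eighth note = 2; eighth note = 2; sixteenth tied to eighth (sixteenth + eighth) = 3.
Adding: 2 + 6 + 3 + 2 + 2 + 3 = 18.
18 ÷ 4 = 4.5 beats.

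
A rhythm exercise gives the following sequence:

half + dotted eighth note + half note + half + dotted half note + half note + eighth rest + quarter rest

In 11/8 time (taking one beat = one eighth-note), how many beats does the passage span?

One eighth-note beat = 2 sixteenth notes.
Express everything in sixteenth notes: half = 8; dotted eighth note = 3; half note = 8; half = 8; dotted half note = 12; half note = 8; eighth rest = 2; quarter rest = 4.
Total: 8 + 3 + 8 + 8 + 12 + 8 + 2 + 4 = 53.
53 ÷ 2 = 26.5 beats.

26.5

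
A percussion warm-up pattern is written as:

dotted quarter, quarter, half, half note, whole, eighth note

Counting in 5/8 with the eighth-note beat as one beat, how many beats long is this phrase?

22

One eighth-note beat = 2 sixteenth notes.
Working in sixteenth notes: dotted quarter = 6; quarter = 4; half = 8; half note = 8; whole = 16; eighth note = 2.
Altogether 6 + 4 + 8 + 8 + 16 + 2 = 44.
44 ÷ 2 = 22 beats.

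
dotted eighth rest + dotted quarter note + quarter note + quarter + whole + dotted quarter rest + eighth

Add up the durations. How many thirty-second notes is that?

82

In thirty-second notes: dotted eighth rest = 6; dotted quarter note = 12; quarter note = 8; quarter = 8; whole = 32; dotted quarter rest = 12; eighth = 4.
Altogether 6 + 12 + 8 + 8 + 32 + 12 + 4 = 82 thirty-second notes.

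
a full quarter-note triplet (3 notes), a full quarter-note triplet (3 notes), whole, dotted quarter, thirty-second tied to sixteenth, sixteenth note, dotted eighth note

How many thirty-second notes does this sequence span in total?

87

In thirty-second notes: a full quarter-note triplet (3 notes) (three triplet quarters span one half) = 16; a full quarter-note triplet (3 notes) (three triplet quarters span one half) = 16; whole = 32; dotted quarter = 12; thirty-second tied to sixteenth (thirty-second + sixteenth) = 3; sixteenth note = 2; dotted eighth note = 6.
Adding: 16 + 16 + 32 + 12 + 3 + 2 + 6 = 87 thirty-second notes.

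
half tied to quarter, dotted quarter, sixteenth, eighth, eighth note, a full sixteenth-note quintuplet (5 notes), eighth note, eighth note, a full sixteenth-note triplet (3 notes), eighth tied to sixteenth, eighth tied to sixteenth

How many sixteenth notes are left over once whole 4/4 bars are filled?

7

One bar of 4/4 = 16 sixteenth notes.
Working in sixteenth notes: half tied to quarter (half + quarter) = 12; dotted quarter = 6; sixteenth = 1; eighth = 2; eighth note = 2; a full sixteenth-note quintuplet (5 notes) (five quintuplet sixteenths span one quarter) = 4; eighth note = 2; eighth note = 2; a full sixteenth-note triplet (3 notes) (three triplet sixteenths span one eighth) = 2; eighth tied to sixteenth (eighth + sixteenth) = 3; eighth tied to sixteenth (eighth + sixteenth) = 3.
Altogether 12 + 6 + 1 + 2 + 2 + 4 + 2 + 2 + 2 + 3 + 3 = 39.
39 ÷ 16 = 2 complete bars with 7 sixteenth notes remaining.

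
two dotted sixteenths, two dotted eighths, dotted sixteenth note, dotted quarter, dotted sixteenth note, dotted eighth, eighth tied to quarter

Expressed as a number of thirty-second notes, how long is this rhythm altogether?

Convert each value to thirty-second notes: dotted sixteenth = 3; dotted sixteenth = 3; dotted eighth = 6; dotted eighth = 6; dotted sixteenth note = 3; dotted quarter = 12; dotted sixteenth note = 3; dotted eighth = 6; eighth tied to quarter (eighth + quarter) = 12.
Sum: 3 + 3 + 6 + 6 + 3 + 12 + 3 + 6 + 12 = 54 thirty-second notes.

54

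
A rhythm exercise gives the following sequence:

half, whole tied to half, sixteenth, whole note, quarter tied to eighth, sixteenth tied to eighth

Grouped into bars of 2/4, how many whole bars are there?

One bar of 2/4 = 8 sixteenth notes.
In sixteenth notes: half = 8; whole tied to half (whole + half) = 24; sixteenth = 1; whole note = 16; quarter tied to eighth (quarter + eighth) = 6; sixteenth tied to eighth (sixteenth + eighth) = 3.
Total: 8 + 24 + 1 + 16 + 6 + 3 = 58.
58 ÷ 8 = 7 complete bars with 2 left over.

7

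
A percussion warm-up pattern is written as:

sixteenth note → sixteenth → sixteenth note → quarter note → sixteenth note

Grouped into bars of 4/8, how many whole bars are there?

One bar of 4/8 = 8 sixteenth notes.
Each duration in sixteenth notes: sixteenth note = 1; sixteenth = 1; sixteenth note = 1; quarter note = 4; sixteenth note = 1.
Adding: 1 + 1 + 1 + 4 + 1 = 8.
8 ÷ 8 = 1 complete bar with 0 left over.

1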